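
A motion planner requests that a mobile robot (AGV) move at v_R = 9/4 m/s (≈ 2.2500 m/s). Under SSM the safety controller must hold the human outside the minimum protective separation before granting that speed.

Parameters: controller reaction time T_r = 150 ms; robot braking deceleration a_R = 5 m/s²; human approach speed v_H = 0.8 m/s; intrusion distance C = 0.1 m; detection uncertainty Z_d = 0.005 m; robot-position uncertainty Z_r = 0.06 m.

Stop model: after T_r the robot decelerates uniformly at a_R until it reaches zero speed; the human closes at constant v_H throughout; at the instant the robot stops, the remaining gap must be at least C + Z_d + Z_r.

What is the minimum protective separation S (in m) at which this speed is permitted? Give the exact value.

S_min = 1191/800 m = 1.4888 m

T_s = v_R/a_R = (9/4)/5 = 0.4500 s
robot covers v_R·T_r = 2.2500·0.1500 = 0.3375 m before braking
robot covers 2.2500·0.4500 − ½·5.0000·0.4500² = 0.5062 m while stopping
human closes 0.8000·0.6000 = 0.4800 m
margins: 0.1000+0.0050+0.0600 = 0.1650 m
S_min ≈ 0.3375+0.5062+0.4800+0.1650  ⇒  S_min = 1191/800 m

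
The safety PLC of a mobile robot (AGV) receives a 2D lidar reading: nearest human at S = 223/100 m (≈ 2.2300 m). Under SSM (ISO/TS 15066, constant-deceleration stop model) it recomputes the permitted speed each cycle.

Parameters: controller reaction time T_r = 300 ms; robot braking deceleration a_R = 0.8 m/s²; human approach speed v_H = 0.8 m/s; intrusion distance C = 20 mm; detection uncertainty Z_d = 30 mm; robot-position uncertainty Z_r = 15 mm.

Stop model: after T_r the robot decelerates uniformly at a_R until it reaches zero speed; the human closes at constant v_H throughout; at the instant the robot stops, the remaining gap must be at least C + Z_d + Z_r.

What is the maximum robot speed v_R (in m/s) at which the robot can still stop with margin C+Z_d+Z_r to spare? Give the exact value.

v_R_max = 1 m/s = 1.0000 m/s

collect terms ⇒ (5/8)·v_R² + (13/10)·v_R + (-77/40) = 0
  disc = (13/10)² − 4·(5/8)·(-77/40) = 2601/400 ; √disc = 51/20
  v_R = (−(13/10) + 51/20) / (2·(5/8)) = 1 m/s
check:
T_s = v_R/a_R = 1/(4/5) = 1.2500 s
robot in T_r: 1.0000·0.3000 = 0.3000 m
robot covers 1.0000·1.2500 − ½·0.8000·1.2500² = 0.6250 m while stopping
human closes 0.8000·1.5500 = 1.2400 m
residual clearance needed = 0.0200+0.0300+0.0150 = 0.0650 m
sum ≈ 0.3000+0.6250+1.2400+0.0650 ≈ 2.2300 m = S ✓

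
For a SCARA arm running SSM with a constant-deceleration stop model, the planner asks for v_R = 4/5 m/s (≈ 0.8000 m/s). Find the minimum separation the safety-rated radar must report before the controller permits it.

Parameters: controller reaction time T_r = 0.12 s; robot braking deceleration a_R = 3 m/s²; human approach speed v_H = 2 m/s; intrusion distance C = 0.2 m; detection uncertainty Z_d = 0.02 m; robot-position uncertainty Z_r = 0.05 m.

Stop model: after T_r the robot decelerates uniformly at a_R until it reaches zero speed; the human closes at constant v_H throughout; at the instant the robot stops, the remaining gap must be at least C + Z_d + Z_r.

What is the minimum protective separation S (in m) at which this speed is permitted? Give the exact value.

T_s = v_R/a_R = (4/5)/3 = 0.2667 s
reaction-phase robot travel = 0.8000·0.1200 = 0.0960 m
robot covers 0.8000·0.2667 − ½·3.0000·0.2667² = 0.1067 m while stopping
person approaches 2.0000·(0.1200+0.2667) = 0.7733 m
margins: 0.2000+0.0200+0.0500 = 0.2700 m
S_min ≈ 0.0960+0.1067+0.7733+0.2700  ⇒  S_min = 623/500 m

S_min = 623/500 m = 1.2460 m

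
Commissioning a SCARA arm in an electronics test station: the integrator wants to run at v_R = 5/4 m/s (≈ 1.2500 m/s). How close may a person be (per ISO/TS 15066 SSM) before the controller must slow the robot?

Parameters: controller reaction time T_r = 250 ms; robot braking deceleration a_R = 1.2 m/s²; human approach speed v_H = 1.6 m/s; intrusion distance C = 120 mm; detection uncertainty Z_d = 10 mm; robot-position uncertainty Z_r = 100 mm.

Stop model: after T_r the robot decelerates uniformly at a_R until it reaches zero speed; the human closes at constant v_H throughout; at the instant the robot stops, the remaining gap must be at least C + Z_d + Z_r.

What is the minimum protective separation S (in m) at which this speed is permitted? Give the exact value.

S_min = 15649/4800 m = 3.2602 m

T_s = v_R/a_R = (5/4)/(6/5) = 1.0417 s
robot covers v_R·T_r = 1.2500·0.2500 = 0.3125 m before braking
braking distance = 1.2500²/(2·1.2000) = 0.6510 m
human over T_r+T_s: 1.6000·(0.2500+1.0417) = 2.0667 m
residual clearance needed = 0.1200+0.0100+0.1000 = 0.2300 m
S_min ≈ 0.3125+0.6510+2.0667+0.2300  ⇒  S_min = 15649/4800 m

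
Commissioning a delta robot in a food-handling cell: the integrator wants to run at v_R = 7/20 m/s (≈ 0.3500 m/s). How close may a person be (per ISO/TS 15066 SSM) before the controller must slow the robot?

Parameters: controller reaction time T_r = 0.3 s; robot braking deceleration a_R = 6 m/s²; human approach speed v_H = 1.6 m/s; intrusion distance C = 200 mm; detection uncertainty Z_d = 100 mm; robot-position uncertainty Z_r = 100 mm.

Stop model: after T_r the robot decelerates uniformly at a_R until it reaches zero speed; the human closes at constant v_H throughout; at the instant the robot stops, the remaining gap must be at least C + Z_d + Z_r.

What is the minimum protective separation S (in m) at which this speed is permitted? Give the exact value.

S_min = 209/192 m = 1.0885 m

braking lasts T_s = (7/20)/6 = 0.0583 s
robot covers v_R·T_r = 0.3500·0.3000 = 0.1050 m before braking
braking distance = 0.3500²/(2·6.0000) = 0.0102 m
human over T_r+T_s: 1.6000·(0.3000+0.0583) = 0.5733 m
margins: 0.2000+0.1000+0.1000 = 0.4000 m
S_min ≈ 0.1050+0.0102+0.5733+0.4000  ⇒  S_min = 209/192 m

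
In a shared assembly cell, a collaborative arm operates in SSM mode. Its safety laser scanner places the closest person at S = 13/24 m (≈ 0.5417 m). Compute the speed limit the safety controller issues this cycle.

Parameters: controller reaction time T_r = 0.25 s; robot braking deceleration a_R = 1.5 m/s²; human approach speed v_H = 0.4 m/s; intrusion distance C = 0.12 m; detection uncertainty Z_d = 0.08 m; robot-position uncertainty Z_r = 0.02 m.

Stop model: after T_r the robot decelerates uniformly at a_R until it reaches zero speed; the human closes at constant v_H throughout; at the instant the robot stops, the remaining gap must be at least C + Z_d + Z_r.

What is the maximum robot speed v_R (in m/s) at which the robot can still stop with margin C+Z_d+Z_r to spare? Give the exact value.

collect terms ⇒ (1/3)·v_R² + (31/60)·v_R + (-133/600) = 0
  disc = (31/60)² − 4·(1/3)·(-133/600) = 9/16 ; √disc = 3/4
  v_R = (−(31/60) + 3/4) / (2·(1/3)) = 7/20 m/s
check:
stop time T_s = (7/20)/(3/2) = 0.2333 s
robot in T_r: 0.3500·0.2500 = 0.0875 m
robot under decel: 0.3500²/(2·1.5000) = 0.0408 m
human closes 0.4000·0.4833 = 0.1933 m
residual clearance needed = 0.1200+0.0800+0.0200 = 0.2200 m
sum ≈ 0.0875+0.0408+0.1933+0.2200 ≈ 0.5417 m = S ✓

v_R_max = 7/20 m/s = 0.3500 m/s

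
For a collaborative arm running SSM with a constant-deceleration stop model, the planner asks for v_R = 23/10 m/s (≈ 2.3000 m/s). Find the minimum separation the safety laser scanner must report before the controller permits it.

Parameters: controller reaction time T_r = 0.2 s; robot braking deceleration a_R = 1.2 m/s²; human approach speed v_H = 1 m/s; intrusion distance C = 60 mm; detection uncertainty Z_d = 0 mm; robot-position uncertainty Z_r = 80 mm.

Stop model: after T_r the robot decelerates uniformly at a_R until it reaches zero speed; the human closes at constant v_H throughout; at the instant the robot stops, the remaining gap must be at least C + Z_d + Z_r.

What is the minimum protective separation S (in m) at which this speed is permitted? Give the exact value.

stop time T_s = (23/10)/(6/5) = 1.9167 s
reaction-phase robot travel = 2.3000·0.2000 = 0.4600 m
robot covers 2.3000·1.9167 − ½·1.2000·1.9167² = 2.2042 m while stopping
person approaches 1.0000·(0.2000+1.9167) = 2.1167 m
residual clearance needed = 0.0600+0.0000+0.0800 = 0.1400 m
S_min ≈ 0.4600+2.2042+2.1167+0.1400  ⇒  S_min = 1181/240 m

S_min = 1181/240 m = 4.9208 m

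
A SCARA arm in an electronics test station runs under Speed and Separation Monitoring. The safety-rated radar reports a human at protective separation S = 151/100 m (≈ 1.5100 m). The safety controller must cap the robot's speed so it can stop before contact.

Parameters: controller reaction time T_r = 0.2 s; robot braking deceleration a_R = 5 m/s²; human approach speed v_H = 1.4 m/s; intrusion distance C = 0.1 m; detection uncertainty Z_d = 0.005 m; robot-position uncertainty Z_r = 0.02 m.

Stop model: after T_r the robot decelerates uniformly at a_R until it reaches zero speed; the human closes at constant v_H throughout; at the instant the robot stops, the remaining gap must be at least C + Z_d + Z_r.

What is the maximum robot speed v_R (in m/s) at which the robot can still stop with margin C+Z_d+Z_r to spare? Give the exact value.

quadratic (1/10)·v² + (12/25)·v + (-221/200) = 0
  disc = (12/25)² − 4·(1/10)·(-221/200) = 1681/2500 ; √disc = 41/50
  v_R = (−(12/25) + 41/50) / (2·(1/10)) = 17/10 m/s
check:
stop time T_s = (17/10)/5 = 0.3400 s
robot in T_r: 1.7000·0.2000 = 0.3400 m
braking distance = 1.7000²/(2·5.0000) = 0.2890 m
human over T_r+T_s: 1.4000·(0.2000+0.3400) = 0.7560 m
residual clearance needed = 0.1000+0.0050+0.0200 = 0.1250 m
sum ≈ 0.3400+0.2890+0.7560+0.1250 ≈ 1.5100 m = S ✓

v_R_max = 17/10 m/s = 1.7000 m/s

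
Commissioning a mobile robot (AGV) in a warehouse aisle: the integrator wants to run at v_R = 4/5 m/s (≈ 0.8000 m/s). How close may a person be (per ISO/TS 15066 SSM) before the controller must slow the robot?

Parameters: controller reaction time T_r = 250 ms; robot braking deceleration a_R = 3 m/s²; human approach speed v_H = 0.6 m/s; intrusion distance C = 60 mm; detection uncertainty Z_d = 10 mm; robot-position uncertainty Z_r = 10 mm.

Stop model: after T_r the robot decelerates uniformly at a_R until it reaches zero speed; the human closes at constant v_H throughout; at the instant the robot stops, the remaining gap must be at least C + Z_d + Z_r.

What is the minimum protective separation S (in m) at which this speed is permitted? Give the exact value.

S_min = 209/300 m = 0.6967 m

T_s = v_R/a_R = (4/5)/3 = 0.2667 s
robot covers v_R·T_r = 0.8000·0.2500 = 0.2000 m before braking
robot covers 0.8000·0.2667 − ½·3.0000·0.2667² = 0.1067 m while stopping
human closes 0.6000·0.5167 = 0.3100 m
residual clearance needed = 0.0600+0.0100+0.0100 = 0.0800 m
S_min ≈ 0.2000+0.1067+0.3100+0.0800  ⇒  S_min = 209/300 m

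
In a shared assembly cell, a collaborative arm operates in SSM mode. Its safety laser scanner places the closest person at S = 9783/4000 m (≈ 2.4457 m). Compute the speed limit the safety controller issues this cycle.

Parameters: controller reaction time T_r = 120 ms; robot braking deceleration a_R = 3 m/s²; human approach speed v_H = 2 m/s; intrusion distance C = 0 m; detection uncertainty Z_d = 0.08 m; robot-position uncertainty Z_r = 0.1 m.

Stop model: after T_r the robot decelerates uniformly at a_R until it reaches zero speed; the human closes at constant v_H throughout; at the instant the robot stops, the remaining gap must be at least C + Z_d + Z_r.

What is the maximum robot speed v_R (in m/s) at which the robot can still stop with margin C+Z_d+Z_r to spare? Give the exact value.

collect terms ⇒ (1/6)·v_R² + (59/75)·v_R + (-8103/4000) = 0
  disc = (59/75)² − 4·(1/6)·(-8103/4000) = 177241/90000 ; √disc = 421/300
  v_R = (−(59/75) + 421/300) / (2·(1/6)) = 37/20 m/s
check:
braking lasts T_s = (37/20)/3 = 0.6167 s
reaction-phase robot travel = 1.8500·0.1200 = 0.2220 m
robot covers 1.8500·0.6167 − ½·3.0000·0.6167² = 0.5704 m while stopping
human closes 2.0000·0.7367 = 1.4733 m
C+Z_d+Z_r = 0.0000+0.0800+0.1000 = 0.1800 m
sum ≈ 0.2220+0.5704+1.4733+0.1800 ≈ 2.4457 m = S ✓

v_R_max = 37/20 m/s = 1.8500 m/s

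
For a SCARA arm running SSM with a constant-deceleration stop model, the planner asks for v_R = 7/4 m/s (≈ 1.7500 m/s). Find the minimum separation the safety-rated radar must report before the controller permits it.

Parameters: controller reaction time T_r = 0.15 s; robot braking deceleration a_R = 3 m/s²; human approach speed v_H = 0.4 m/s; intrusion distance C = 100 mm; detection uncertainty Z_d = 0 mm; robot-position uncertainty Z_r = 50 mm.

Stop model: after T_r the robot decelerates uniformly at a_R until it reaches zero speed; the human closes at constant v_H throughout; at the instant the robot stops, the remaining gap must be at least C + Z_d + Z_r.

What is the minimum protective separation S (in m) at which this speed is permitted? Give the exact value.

T_s = v_R/a_R = (7/4)/3 = 0.5833 s
robot covers v_R·T_r = 1.7500·0.1500 = 0.2625 m before braking
braking distance = 1.7500²/(2·3.0000) = 0.5104 m
human over T_r+T_s: 0.4000·(0.1500+0.5833) = 0.2933 m
C+Z_d+Z_r = 0.1000+0.0000+0.0500 = 0.1500 m
S_min ≈ 0.2625+0.5104+0.2933+0.1500  ⇒  S_min = 973/800 m

S_min = 973/800 m = 1.2163 m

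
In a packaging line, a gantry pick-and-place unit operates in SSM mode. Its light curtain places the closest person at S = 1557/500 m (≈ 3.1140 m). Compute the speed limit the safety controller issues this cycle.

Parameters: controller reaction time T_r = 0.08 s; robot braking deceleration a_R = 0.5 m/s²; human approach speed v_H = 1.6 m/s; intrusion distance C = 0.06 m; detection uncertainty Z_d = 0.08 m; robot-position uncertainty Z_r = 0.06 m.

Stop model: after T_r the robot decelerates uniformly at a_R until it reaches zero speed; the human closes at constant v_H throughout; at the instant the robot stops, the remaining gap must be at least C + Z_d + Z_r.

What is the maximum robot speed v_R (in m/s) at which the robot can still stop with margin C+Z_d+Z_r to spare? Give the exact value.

at the boundary: (1)·v² + (82/25)·v + (-1393/500) = 0
  disc = (82/25)² − 4·(1)·(-1393/500) = 13689/625 ; √disc = 117/25
  v_R = (−(82/25) + 117/25) / (2·(1)) = 7/10 m/s
check:
stop time T_s = (7/10)/(1/2) = 1.4000 s
robot in T_r: 0.7000·0.0800 = 0.0560 m
robot covers 0.7000·1.4000 − ½·0.5000·1.4000² = 0.4900 m while stopping
human over T_r+T_s: 1.6000·(0.0800+1.4000) = 2.3680 m
C+Z_d+Z_r = 0.0600+0.0800+0.0600 = 0.2000 m
sum ≈ 0.0560+0.4900+2.3680+0.2000 ≈ 3.1140 m = S ✓

v_R_max = 7/10 m/s = 0.7000 m/s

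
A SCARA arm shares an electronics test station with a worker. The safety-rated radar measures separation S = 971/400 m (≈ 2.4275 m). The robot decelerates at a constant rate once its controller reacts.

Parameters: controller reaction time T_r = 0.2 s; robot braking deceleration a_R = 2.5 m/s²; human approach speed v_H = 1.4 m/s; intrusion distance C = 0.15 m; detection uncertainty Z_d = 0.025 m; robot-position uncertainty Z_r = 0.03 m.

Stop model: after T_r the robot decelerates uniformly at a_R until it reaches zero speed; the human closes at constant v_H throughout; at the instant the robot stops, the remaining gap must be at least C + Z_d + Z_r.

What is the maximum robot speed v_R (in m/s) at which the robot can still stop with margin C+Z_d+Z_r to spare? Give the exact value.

v_R_max = 7/4 m/s = 1.7500 m/s

collect terms ⇒ (1/5)·v_R² + (19/25)·v_R + (-777/400) = 0
  disc = (19/25)² − 4·(1/5)·(-777/400) = 5329/2500 ; √disc = 73/50
  v_R = (−(19/25) + 73/50) / (2·(1/5)) = 7/4 m/s
check:
T_s = v_R/a_R = (7/4)/(5/2) = 0.7000 s
robot covers v_R·T_r = 1.7500·0.2000 = 0.3500 m before braking
braking distance = 1.7500²/(2·2.5000) = 0.6125 m
person approaches 1.4000·(0.2000+0.7000) = 1.2600 m
residual clearance needed = 0.1500+0.0250+0.0300 = 0.2050 m
sum ≈ 0.3500+0.6125+1.2600+0.2050 ≈ 2.4275 m = S ✓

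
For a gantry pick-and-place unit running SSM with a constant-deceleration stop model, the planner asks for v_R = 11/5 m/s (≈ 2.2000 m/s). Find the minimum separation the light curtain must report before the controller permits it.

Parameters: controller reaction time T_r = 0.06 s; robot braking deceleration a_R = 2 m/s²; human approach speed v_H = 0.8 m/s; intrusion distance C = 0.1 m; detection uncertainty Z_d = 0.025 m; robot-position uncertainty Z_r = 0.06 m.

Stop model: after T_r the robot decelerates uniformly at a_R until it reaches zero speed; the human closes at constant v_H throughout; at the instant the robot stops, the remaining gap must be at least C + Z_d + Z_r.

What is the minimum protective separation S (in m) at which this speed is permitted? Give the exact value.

S_min = 491/200 m = 2.4550 m

braking lasts T_s = (11/5)/2 = 1.1000 s
reaction-phase robot travel = 2.2000·0.0600 = 0.1320 m
braking distance = 2.2000²/(2·2.0000) = 1.2100 m
human over T_r+T_s: 0.8000·(0.0600+1.1000) = 0.9280 m
residual clearance needed = 0.1000+0.0250+0.0600 = 0.1850 m
S_min ≈ 0.1320+1.2100+0.9280+0.1850  ⇒  S_min = 491/200 m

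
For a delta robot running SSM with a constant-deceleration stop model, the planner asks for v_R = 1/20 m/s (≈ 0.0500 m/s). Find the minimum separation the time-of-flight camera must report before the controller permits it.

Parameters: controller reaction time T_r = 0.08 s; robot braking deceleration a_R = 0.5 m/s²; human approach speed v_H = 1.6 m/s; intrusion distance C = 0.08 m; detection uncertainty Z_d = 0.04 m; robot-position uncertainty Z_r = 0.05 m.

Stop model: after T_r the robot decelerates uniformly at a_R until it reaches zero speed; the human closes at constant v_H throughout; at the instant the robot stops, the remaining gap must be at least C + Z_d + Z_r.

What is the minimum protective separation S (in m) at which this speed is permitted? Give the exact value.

braking lasts T_s = (1/20)/(1/2) = 0.1000 s
robot in T_r: 0.0500·0.0800 = 0.0040 m
robot covers 0.0500·0.1000 − ½·0.5000·0.1000² = 0.0025 m while stopping
person approaches 1.6000·(0.0800+0.1000) = 0.2880 m
residual clearance needed = 0.0800+0.0400+0.0500 = 0.1700 m
S_min ≈ 0.0040+0.0025+0.2880+0.1700  ⇒  S_min = 929/2000 m

S_min = 929/2000 m = 0.4645 m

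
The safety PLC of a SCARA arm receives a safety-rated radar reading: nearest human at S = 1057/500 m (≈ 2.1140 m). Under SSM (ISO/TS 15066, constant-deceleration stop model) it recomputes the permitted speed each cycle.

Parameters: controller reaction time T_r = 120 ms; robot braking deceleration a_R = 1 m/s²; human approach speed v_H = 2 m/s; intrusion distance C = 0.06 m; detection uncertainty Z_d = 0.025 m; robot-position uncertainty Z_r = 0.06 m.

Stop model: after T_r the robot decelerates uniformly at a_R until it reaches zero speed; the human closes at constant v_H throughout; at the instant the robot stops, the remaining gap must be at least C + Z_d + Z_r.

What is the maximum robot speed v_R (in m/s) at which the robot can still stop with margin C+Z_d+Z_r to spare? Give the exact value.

v_R_max = 7/10 m/s = 0.7000 m/s

at the boundary: (1/2)·v² + (53/25)·v + (-1729/1000) = 0
  disc = (53/25)² − 4·(1/2)·(-1729/1000) = 19881/2500 ; √disc = 141/50
  v_R = (−(53/25) + 141/50) / (2·(1/2)) = 7/10 m/s
check:
braking lasts T_s = (7/10)/1 = 0.7000 s
robot covers v_R·T_r = 0.7000·0.1200 = 0.0840 m before braking
robot under decel: 0.7000²/(2·1.0000) = 0.2450 m
person approaches 2.0000·(0.1200+0.7000) = 1.6400 m
C+Z_d+Z_r = 0.0600+0.0250+0.0600 = 0.1450 m
sum ≈ 0.0840+0.2450+1.6400+0.1450 ≈ 2.1140 m = S ✓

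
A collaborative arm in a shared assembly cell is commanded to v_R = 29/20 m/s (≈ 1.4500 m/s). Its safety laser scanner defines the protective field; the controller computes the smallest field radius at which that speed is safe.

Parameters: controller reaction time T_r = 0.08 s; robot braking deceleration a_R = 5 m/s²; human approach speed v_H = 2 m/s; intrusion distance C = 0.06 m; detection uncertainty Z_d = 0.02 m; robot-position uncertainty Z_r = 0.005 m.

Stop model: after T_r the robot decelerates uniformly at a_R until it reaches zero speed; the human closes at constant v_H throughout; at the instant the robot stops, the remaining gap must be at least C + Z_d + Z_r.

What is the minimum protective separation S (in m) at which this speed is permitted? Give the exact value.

S_min = 921/800 m = 1.1513 m

T_s = v_R/a_R = (29/20)/5 = 0.2900 s
robot covers v_R·T_r = 1.4500·0.0800 = 0.1160 m before braking
robot under decel: 1.4500²/(2·5.0000) = 0.2102 m
person approaches 2.0000·(0.0800+0.2900) = 0.7400 m
C+Z_d+Z_r = 0.0600+0.0200+0.0050 = 0.0850 m
S_min ≈ 0.1160+0.2102+0.7400+0.0850  ⇒  S_min = 921/800 m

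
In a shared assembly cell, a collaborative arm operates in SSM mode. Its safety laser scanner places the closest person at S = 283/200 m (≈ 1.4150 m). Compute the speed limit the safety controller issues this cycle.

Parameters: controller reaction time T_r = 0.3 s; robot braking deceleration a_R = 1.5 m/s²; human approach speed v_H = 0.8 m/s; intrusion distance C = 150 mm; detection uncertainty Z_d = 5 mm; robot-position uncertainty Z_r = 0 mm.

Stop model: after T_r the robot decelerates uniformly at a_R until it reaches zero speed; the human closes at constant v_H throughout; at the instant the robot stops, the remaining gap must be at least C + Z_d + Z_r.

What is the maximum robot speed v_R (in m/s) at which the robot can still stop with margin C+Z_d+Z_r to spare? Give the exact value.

quadratic (1/3)·v² + (5/6)·v + (-51/50) = 0
  disc = (5/6)² − 4·(1/3)·(-51/50) = 1849/900 ; √disc = 43/30
  v_R = (−(5/6) + 43/30) / (2·(1/3)) = 9/10 m/s
check:
T_s = v_R/a_R = (9/10)/(3/2) = 0.6000 s
robot in T_r: 0.9000·0.3000 = 0.2700 m
braking distance = 0.9000²/(2·1.5000) = 0.2700 m
human closes 0.8000·0.9000 = 0.7200 m
C+Z_d+Z_r = 0.1500+0.0050+0.0000 = 0.1550 m
sum ≈ 0.2700+0.2700+0.7200+0.1550 ≈ 1.4150 m = S ✓

v_R_max = 9/10 m/s = 0.9000 m/s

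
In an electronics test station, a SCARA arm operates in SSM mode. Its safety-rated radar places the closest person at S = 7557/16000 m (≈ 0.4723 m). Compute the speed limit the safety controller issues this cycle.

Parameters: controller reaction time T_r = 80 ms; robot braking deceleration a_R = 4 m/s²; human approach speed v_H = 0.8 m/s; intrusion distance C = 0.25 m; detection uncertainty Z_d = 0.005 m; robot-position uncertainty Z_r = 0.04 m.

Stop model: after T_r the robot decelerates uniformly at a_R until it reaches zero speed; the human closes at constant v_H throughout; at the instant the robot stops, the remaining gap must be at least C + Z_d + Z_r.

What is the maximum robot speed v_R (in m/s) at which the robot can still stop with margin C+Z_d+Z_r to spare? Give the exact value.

v_R_max = 7/20 m/s = 0.3500 m/s

collect terms ⇒ (1/8)·v_R² + (7/25)·v_R + (-1813/16000) = 0
  disc = (7/25)² − 4·(1/8)·(-1813/16000) = 21609/160000 ; √disc = 147/400
  v_R = (−(7/25) + 147/400) / (2·(1/8)) = 7/20 m/s
check:
T_s = v_R/a_R = (7/20)/4 = 0.0875 s
robot in T_r: 0.3500·0.0800 = 0.0280 m
robot under decel: 0.3500²/(2·4.0000) = 0.0153 m
human closes 0.8000·0.1675 = 0.1340 m
C+Z_d+Z_r = 0.2500+0.0050+0.0400 = 0.2950 m
sum ≈ 0.0280+0.0153+0.1340+0.2950 ≈ 0.4723 m = S ✓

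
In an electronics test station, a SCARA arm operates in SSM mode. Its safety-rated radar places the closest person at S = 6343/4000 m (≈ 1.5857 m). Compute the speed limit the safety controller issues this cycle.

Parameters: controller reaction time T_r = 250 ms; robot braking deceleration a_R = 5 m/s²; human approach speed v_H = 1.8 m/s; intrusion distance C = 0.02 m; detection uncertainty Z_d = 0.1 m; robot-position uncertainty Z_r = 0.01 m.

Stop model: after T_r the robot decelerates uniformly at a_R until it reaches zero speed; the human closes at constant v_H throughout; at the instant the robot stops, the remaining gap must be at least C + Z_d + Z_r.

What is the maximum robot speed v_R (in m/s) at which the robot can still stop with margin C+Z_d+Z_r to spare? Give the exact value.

v_R_max = 27/20 m/s = 1.3500 m/s

quadratic (1/10)·v² + (61/100)·v + (-4023/4000) = 0
  disc = (61/100)² − 4·(1/10)·(-4023/4000) = 484/625 ; √disc = 22/25
  v_R = (−(61/100) + 22/25) / (2·(1/10)) = 27/20 m/s
check:
T_s = v_R/a_R = (27/20)/5 = 0.2700 s
reaction-phase robot travel = 1.3500·0.2500 = 0.3375 m
braking distance = 1.3500²/(2·5.0000) = 0.1822 m
person approaches 1.8000·(0.2500+0.2700) = 0.9360 m
residual clearance needed = 0.0200+0.1000+0.0100 = 0.1300 m
sum ≈ 0.3375+0.1822+0.9360+0.1300 ≈ 1.5857 m = S ✓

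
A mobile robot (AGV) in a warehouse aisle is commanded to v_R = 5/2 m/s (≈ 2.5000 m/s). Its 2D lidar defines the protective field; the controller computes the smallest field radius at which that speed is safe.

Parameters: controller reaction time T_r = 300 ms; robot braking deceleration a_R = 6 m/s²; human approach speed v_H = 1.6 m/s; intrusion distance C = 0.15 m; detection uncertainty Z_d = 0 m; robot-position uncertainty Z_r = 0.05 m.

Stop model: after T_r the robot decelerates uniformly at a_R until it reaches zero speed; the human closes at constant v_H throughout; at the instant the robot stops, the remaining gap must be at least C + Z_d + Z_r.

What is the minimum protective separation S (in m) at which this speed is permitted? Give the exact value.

T_s = v_R/a_R = (5/2)/6 = 0.4167 s
robot covers v_R·T_r = 2.5000·0.3000 = 0.7500 m before braking
robot under decel: 2.5000²/(2·6.0000) = 0.5208 m
person approaches 1.6000·(0.3000+0.4167) = 1.1467 m
residual clearance needed = 0.1500+0.0000+0.0500 = 0.2000 m
S_min ≈ 0.7500+0.5208+1.1467+0.2000  ⇒  S_min = 1047/400 m

S_min = 1047/400 m = 2.6175 m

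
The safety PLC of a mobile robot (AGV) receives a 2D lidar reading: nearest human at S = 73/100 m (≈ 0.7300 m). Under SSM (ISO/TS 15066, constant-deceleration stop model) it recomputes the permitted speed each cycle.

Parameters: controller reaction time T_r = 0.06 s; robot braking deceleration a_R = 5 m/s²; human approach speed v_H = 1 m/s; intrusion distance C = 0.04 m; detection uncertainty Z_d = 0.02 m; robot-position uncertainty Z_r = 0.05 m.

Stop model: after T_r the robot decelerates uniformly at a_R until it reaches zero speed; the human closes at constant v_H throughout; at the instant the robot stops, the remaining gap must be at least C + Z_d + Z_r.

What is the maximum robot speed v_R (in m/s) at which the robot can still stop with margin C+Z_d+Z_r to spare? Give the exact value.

quadratic (1/10)·v² + (13/50)·v + (-14/25) = 0
  disc = (13/50)² − 4·(1/10)·(-14/25) = 729/2500 ; √disc = 27/50
  v_R = (−(13/50) + 27/50) / (2·(1/10)) = 7/5 m/s
check:
braking lasts T_s = (7/5)/5 = 0.2800 s
robot in T_r: 1.4000·0.0600 = 0.0840 m
robot under decel: 1.4000²/(2·5.0000) = 0.1960 m
person approaches 1.0000·(0.0600+0.2800) = 0.3400 m
margins: 0.0400+0.0200+0.0500 = 0.1100 m
sum ≈ 0.0840+0.1960+0.3400+0.1100 ≈ 0.7300 m = S ✓

v_R_max = 7/5 m/s = 1.4000 m/s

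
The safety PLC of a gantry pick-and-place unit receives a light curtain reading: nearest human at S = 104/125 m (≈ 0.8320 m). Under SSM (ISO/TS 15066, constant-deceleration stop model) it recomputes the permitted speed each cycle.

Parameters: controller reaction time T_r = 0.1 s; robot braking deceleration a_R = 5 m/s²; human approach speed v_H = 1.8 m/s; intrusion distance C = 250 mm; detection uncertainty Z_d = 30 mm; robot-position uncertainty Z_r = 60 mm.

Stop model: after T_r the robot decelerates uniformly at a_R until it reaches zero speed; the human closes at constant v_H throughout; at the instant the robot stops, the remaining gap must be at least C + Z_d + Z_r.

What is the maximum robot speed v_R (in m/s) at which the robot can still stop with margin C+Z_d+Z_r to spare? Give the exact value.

quadratic (1/10)·v² + (23/50)·v + (-39/125) = 0
  disc = (23/50)² − 4·(1/10)·(-39/125) = 841/2500 ; √disc = 29/50
  v_R = (−(23/50) + 29/50) / (2·(1/10)) = 3/5 m/s
check:
stop time T_s = (3/5)/5 = 0.1200 s
robot covers v_R·T_r = 0.6000·0.1000 = 0.0600 m before braking
robot covers 0.6000·0.1200 − ½·5.0000·0.1200² = 0.0360 m while stopping
human over T_r+T_s: 1.8000·(0.1000+0.1200) = 0.3960 m
residual clearance needed = 0.2500+0.0300+0.0600 = 0.3400 m
sum ≈ 0.0600+0.0360+0.3960+0.3400 ≈ 0.8320 m = S ✓

v_R_max = 3/5 m/s = 0.6000 m/s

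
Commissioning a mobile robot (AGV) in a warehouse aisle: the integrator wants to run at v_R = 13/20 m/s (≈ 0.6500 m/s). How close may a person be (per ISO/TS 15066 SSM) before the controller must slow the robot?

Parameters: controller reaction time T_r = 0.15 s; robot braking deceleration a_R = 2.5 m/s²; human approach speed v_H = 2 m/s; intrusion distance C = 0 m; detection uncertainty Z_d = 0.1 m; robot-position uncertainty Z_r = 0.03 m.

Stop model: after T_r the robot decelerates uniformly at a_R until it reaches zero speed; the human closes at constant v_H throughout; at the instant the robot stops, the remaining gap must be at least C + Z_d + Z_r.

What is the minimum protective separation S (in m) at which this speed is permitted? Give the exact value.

S_min = 283/250 m = 1.1320 m

braking lasts T_s = (13/20)/(5/2) = 0.2600 s
robot in T_r: 0.6500·0.1500 = 0.0975 m
robot covers 0.6500·0.2600 − ½·2.5000·0.2600² = 0.0845 m while stopping
person approaches 2.0000·(0.1500+0.2600) = 0.8200 m
C+Z_d+Z_r = 0.0000+0.1000+0.0300 = 0.1300 m
S_min ≈ 0.0975+0.0845+0.8200+0.1300  ⇒  S_min = 283/250 m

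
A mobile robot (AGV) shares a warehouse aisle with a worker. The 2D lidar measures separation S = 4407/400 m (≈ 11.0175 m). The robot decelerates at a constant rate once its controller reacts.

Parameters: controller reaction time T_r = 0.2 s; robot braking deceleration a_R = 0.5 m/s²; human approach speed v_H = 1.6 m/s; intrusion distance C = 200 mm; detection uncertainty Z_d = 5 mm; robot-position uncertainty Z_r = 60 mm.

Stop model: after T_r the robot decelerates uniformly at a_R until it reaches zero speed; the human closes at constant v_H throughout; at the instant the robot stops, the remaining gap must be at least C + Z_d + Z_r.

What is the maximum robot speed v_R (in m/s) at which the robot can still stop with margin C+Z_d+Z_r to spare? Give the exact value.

at the boundary: (1)·v² + (17/5)·v + (-4173/400) = 0
  disc = (17/5)² − 4·(1)·(-4173/400) = 5329/100 ; √disc = 73/10
  v_R = (−(17/5) + 73/10) / (2·(1)) = 39/20 m/s
check:
stop time T_s = (39/20)/(1/2) = 3.9000 s
robot in T_r: 1.9500·0.2000 = 0.3900 m
robot under decel: 1.9500²/(2·0.5000) = 3.8025 m
human closes 1.6000·4.1000 = 6.5600 m
margins: 0.2000+0.0050+0.0600 = 0.2650 m
sum ≈ 0.3900+3.8025+6.5600+0.2650 ≈ 11.0175 m = S ✓

v_R_max = 39/20 m/s = 1.9500 m/s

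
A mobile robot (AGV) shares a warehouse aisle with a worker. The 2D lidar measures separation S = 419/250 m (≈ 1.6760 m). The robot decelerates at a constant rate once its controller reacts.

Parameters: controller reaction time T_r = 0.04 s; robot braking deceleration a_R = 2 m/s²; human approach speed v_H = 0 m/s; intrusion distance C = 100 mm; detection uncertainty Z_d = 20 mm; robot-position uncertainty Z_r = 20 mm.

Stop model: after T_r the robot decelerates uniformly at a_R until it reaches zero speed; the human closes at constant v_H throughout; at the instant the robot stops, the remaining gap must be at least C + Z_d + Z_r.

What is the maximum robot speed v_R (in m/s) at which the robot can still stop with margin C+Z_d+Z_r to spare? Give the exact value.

quadratic (1/4)·v² + (1/25)·v + (-192/125) = 0
  disc = (1/25)² − 4·(1/4)·(-192/125) = 961/625 ; √disc = 31/25
  v_R = (−(1/25) + 31/25) / (2·(1/4)) = 12/5 m/s
check:
T_s = v_R/a_R = (12/5)/2 = 1.2000 s
reaction-phase robot travel = 2.4000·0.0400 = 0.0960 m
robot covers 2.4000·1.2000 − ½·2.0000·1.2000² = 1.4400 m while stopping
human over T_r+T_s: 0.0000·(0.0400+1.2000) = 0.0000 m
residual clearance needed = 0.1000+0.0200+0.0200 = 0.1400 m
sum ≈ 0.0960+1.4400+0.0000+0.1400 ≈ 1.6760 m = S ✓

v_R_max = 12/5 m/s = 2.4000 m/s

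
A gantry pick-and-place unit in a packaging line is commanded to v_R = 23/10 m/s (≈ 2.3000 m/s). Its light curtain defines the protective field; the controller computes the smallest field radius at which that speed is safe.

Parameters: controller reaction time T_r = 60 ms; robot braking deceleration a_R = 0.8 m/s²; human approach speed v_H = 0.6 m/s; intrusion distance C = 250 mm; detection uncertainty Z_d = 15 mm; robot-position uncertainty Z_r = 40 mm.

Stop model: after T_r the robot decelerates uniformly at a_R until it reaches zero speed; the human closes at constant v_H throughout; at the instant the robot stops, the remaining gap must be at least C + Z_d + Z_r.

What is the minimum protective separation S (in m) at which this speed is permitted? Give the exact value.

braking lasts T_s = (23/10)/(4/5) = 2.8750 s
reaction-phase robot travel = 2.3000·0.0600 = 0.1380 m
robot under decel: 2.3000²/(2·0.8000) = 3.3062 m
human over T_r+T_s: 0.6000·(0.0600+2.8750) = 1.7610 m
residual clearance needed = 0.2500+0.0150+0.0400 = 0.3050 m
S_min ≈ 0.1380+3.3062+1.7610+0.3050  ⇒  S_min = 22041/4000 m

S_min = 22041/4000 m = 5.5103 m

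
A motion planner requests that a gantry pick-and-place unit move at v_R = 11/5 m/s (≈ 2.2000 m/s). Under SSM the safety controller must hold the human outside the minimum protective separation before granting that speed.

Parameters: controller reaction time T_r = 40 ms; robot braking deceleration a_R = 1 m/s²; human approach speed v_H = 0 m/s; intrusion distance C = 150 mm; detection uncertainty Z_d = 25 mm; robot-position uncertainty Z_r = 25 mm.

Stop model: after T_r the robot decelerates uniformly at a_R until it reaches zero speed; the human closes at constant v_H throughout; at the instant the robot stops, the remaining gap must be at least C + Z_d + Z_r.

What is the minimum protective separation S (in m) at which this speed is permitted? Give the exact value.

S_min = 677/250 m = 2.7080 m

T_s = v_R/a_R = (11/5)/1 = 2.2000 s
reaction-phase robot travel = 2.2000·0.0400 = 0.0880 m
robot covers 2.2000·2.2000 − ½·1.0000·2.2000² = 2.4200 m while stopping
human closes 0.0000·2.2400 = 0.0000 m
margins: 0.1500+0.0250+0.0250 = 0.2000 m
S_min ≈ 0.0880+2.4200+0.0000+0.2000  ⇒  S_min = 677/250 m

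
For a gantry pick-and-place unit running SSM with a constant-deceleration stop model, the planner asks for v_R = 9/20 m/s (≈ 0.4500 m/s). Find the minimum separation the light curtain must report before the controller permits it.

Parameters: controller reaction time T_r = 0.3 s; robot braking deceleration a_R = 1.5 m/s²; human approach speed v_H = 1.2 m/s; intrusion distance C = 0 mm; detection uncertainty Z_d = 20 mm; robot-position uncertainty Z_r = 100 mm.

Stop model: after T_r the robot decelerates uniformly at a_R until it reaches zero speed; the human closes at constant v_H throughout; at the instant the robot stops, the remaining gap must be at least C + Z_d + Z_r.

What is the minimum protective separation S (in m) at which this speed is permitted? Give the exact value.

T_s = v_R/a_R = (9/20)/(3/2) = 0.3000 s
robot in T_r: 0.4500·0.3000 = 0.1350 m
robot under decel: 0.4500²/(2·1.5000) = 0.0675 m
human over T_r+T_s: 1.2000·(0.3000+0.3000) = 0.7200 m
C+Z_d+Z_r = 0.0000+0.0200+0.1000 = 0.1200 m
S_min ≈ 0.1350+0.0675+0.7200+0.1200  ⇒  S_min = 417/400 m

S_min = 417/400 m = 1.0425 m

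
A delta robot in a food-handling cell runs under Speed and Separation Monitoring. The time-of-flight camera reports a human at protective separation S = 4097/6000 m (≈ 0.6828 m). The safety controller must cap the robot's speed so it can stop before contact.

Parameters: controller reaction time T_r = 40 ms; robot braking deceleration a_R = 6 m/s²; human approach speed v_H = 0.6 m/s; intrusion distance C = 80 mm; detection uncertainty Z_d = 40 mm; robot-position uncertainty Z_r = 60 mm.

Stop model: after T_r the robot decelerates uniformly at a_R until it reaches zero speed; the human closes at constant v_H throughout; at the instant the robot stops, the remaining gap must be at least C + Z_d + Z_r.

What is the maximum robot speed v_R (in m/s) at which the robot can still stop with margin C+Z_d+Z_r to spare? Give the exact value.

at the boundary: (1/12)·v² + (7/50)·v + (-2873/6000) = 0
  disc = (7/50)² − 4·(1/12)·(-2873/6000) = 16129/90000 ; √disc = 127/300
  v_R = (−(7/50) + 127/300) / (2·(1/12)) = 17/10 m/s
check:
T_s = v_R/a_R = (17/10)/6 = 0.2833 s
reaction-phase robot travel = 1.7000·0.0400 = 0.0680 m
robot under decel: 1.7000²/(2·6.0000) = 0.2408 m
human closes 0.6000·0.3233 = 0.1940 m
margins: 0.0800+0.0400+0.0600 = 0.1800 m
sum ≈ 0.0680+0.2408+0.1940+0.1800 ≈ 0.6828 m = S ✓

v_R_max = 17/10 m/s = 1.7000 m/s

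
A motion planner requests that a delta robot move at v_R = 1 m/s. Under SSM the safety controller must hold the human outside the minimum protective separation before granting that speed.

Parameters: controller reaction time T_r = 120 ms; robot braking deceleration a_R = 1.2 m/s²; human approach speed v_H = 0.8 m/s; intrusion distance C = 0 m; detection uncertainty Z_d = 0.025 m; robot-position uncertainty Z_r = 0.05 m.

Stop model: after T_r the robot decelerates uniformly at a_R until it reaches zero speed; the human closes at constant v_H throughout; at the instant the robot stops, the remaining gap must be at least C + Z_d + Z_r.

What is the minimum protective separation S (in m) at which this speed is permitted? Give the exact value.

S_min = 4123/3000 m = 1.3743 m

braking lasts T_s = 1/(6/5) = 0.8333 s
robot covers v_R·T_r = 1.0000·0.1200 = 0.1200 m before braking
robot covers 1.0000·0.8333 − ½·1.2000·0.8333² = 0.4167 m while stopping
human closes 0.8000·0.9533 = 0.7627 m
C+Z_d+Z_r = 0.0000+0.0250+0.0500 = 0.0750 m
S_min ≈ 0.1200+0.4167+0.7627+0.0750  ⇒  S_min = 4123/3000 m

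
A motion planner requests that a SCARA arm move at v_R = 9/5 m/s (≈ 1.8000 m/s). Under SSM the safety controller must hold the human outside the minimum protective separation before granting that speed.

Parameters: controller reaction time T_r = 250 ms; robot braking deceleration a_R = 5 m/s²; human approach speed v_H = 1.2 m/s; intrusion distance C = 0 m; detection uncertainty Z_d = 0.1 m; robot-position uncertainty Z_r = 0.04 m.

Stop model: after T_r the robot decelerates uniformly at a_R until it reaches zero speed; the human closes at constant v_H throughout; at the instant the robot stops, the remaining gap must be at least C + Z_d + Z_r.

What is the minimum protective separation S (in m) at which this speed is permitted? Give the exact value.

S_min = 823/500 m = 1.6460 m

braking lasts T_s = (9/5)/5 = 0.3600 s
robot in T_r: 1.8000·0.2500 = 0.4500 m
braking distance = 1.8000²/(2·5.0000) = 0.3240 m
person approaches 1.2000·(0.2500+0.3600) = 0.7320 m
residual clearance needed = 0.0000+0.1000+0.0400 = 0.1400 m
S_min ≈ 0.4500+0.3240+0.7320+0.1400  ⇒  S_min = 823/500 m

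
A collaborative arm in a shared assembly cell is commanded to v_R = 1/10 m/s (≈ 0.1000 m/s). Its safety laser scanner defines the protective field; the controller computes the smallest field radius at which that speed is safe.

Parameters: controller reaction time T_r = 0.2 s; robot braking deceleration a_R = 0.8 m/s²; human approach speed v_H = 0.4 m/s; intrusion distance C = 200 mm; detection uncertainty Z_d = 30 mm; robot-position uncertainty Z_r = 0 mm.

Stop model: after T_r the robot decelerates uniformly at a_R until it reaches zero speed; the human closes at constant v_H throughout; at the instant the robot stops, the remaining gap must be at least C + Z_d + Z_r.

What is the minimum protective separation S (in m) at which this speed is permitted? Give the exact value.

S_min = 309/800 m = 0.3862 m

braking lasts T_s = (1/10)/(4/5) = 0.1250 s
robot covers v_R·T_r = 0.1000·0.2000 = 0.0200 m before braking
robot covers 0.1000·0.1250 − ½·0.8000·0.1250² = 0.0063 m while stopping
human over T_r+T_s: 0.4000·(0.2000+0.1250) = 0.1300 m
margins: 0.2000+0.0300+0.0000 = 0.2300 m
S_min ≈ 0.0200+0.0063+0.1300+0.2300  ⇒  S_min = 309/800 m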